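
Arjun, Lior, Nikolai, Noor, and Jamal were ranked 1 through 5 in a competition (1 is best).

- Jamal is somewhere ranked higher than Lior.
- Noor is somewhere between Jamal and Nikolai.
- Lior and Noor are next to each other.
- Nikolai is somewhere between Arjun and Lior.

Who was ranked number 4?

Nikolai

With clues 1–3, Jamal is ruled out for rank 4.
With clues 1–4, Arjun, Lior, and Noor are ruled out for rank 4.
So rank 4 is Nikolai.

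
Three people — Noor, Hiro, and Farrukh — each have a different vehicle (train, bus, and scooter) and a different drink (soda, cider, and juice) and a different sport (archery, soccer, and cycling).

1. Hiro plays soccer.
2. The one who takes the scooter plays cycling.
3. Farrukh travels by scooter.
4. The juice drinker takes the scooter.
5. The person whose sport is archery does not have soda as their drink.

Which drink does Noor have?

cider

With clues 1–4, juice is impossible for Noor's drink.
With clues 1–5, soda is impossible for Noor's drink.
That leaves cider.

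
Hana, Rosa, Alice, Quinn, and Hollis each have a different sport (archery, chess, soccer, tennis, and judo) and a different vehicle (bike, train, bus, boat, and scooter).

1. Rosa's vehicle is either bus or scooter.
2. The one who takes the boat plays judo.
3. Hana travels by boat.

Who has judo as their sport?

Hana

With clues 1–2, Rosa is impossible for the one with sport judo.
With clues 1–3, Alice, Hollis, and Quinn are impossible for the one with sport judo.
That leaves Hana.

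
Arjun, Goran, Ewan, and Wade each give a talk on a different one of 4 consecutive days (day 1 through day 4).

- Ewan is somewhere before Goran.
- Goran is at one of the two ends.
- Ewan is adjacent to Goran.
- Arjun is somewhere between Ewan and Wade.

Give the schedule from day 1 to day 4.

Wade, Arjun, Ewan, Goran

From clue 1: Goran is in {2,3,4}.
From clues 1–2: Goran → day 4.
From clues 1–3: Ewan → day 3.
From clues 1–4: Wade → day 1, Arjun → day 2.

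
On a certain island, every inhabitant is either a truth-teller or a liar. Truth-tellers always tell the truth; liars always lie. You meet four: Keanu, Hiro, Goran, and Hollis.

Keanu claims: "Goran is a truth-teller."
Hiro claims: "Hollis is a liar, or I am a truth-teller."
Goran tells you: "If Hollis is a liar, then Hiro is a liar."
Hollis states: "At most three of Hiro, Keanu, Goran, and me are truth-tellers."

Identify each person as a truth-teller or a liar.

Consider Keanu. Suppose Keanu is a liar.
Then no assignment of the remaining roles makes every statement match its speaker's type — contradiction.
So Keanu is a truth-teller.
Consider Hiro. Suppose Hiro is a truth-teller.
Then no assignment of the remaining roles makes every statement match its speaker's type — contradiction.
So Hiro is a liar.
With that fixed, Goran's statement is true, so Goran is a truth-teller.
With that fixed, Hollis's statement is true, so Hollis is a truth-teller.

Keanu: truth-teller, Hiro: liar, Goran: truth-teller, Hollis: truth-teller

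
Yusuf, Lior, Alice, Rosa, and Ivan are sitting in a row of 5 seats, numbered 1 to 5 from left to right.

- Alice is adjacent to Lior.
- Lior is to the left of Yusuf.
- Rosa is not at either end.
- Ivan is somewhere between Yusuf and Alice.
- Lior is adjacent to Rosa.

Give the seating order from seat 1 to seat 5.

From clues 1–2: Yusuf is in {3,4,5}.
From clues 1–4: Yusuf → seat 5.
From clues 1–5: Alice → seat 1, Lior → seat 2, Rosa → seat 3, Ivan → seat 4.

Alice, Lior, Rosa, Ivan, Yusuf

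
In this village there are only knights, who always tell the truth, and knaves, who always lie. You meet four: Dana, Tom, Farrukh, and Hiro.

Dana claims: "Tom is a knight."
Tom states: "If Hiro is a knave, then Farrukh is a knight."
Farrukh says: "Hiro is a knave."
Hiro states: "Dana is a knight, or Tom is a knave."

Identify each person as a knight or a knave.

Consider Dana. Suppose Dana is a knave.
Then no assignment of the remaining roles makes every statement match its speaker's type — contradiction.
So Dana is a knight.
With that fixed, Hiro's statement is true, so Hiro is a knight.
With that fixed, Tom's statement is true, so Tom is a knight.
With that fixed, Farrukh's statement is false, so Farrukh is a knave.

Dana: knight, Tom: knight, Farrukh: knave, Hiro: knight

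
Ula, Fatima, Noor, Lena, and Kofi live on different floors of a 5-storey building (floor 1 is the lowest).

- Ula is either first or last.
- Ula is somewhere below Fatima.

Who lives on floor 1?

Ula

With clues 1–2, Fatima, Kofi, Lena, and Noor are ruled out for floor 1.
So floor 1 is Ula.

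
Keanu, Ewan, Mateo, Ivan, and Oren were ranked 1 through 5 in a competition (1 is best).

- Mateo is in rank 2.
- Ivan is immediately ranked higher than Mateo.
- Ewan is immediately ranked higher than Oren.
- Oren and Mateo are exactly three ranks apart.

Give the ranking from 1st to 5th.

Ivan, Mateo, Keanu, Ewan, Oren

From clue 1: Mateo → rank 2.
From clues 1–2: Ivan → rank 1.
From clues 1–3: Keanu is in {3,5}.
From clues 1–4: Keanu → rank 3, Ewan → rank 4, Oren → rank 5.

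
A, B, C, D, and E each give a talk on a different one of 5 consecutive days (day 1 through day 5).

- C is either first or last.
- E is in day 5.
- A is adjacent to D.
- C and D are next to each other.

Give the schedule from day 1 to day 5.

From clue 1: C is in {1,5}.
From clues 1–2: C → day 1, E → day 5.
From clues 1–3: B is in {2,4}.
From clues 1–4: D → day 2, A → day 3, B → day 4.

C, D, A, B, E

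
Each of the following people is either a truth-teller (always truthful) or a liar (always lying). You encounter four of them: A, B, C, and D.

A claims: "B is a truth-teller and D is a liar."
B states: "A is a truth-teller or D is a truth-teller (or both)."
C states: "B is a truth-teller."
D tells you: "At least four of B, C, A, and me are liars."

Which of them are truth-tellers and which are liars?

A: truth-teller, B: truth-teller, C: truth-teller, D: liar

Consider A. Suppose A is a liar.
Then no assignment of the remaining roles makes every statement match its speaker's type — contradiction.
So A is a truth-teller.
With that fixed, B's statement is true, so B is a truth-teller.
With that fixed, C's statement is true, so C is a truth-teller.
With that fixed, D's statement is false, so D is a liar.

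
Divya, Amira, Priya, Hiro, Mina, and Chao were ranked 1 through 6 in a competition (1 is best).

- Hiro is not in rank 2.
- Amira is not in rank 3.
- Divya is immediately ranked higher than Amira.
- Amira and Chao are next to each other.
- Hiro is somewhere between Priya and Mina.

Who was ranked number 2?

With clue 1, Hiro is ruled out for rank 2.
With clues 1–3, Divya is ruled out for rank 2.
With clues 1–4, Chao is ruled out for rank 2.
With clues 1–5, Mina and Priya are ruled out for rank 2.
So rank 2 is Amira.

Amira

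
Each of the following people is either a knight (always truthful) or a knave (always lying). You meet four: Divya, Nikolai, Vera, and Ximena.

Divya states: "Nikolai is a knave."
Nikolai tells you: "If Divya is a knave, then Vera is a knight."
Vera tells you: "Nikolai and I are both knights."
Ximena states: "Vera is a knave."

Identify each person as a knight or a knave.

Consider Divya. Suppose Divya is a knight.
Then no assignment of the remaining roles makes every statement match its speaker's type — contradiction.
So Divya is a knave.
Consider Nikolai. Suppose Nikolai is a knave.
Then Divya's statement comes out true, contradicting Divya being a knave.
So Nikolai is a knight.
Consider Vera. Suppose Vera is a knave.
Then Nikolai's statement comes out false, contradicting Nikolai being a knight.
So Vera is a knight.
With that fixed, Ximena's statement is false, so Ximena is a knave.

Divya: knave, Nikolai: knight, Vera: knight, Ximena: knave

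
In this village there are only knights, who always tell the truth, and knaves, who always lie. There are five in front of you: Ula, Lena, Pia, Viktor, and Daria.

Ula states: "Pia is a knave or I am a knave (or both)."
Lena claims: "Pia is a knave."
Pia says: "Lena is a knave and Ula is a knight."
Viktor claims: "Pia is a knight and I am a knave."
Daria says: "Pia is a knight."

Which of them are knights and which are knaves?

Ula: knight, Lena: knight, Pia: knave, Viktor: knave, Daria: knave

Consider Ula. Suppose Ula is a knave.
Then Ula's own statement would have to be false, but it can't be — contradiction.
So Ula is a knight.
Consider Lena. Suppose Lena is a knave.
Then no assignment of the remaining roles makes every statement match its speaker's type — contradiction.
So Lena is a knight.
With that fixed, Pia's statement is false, so Pia is a knave.
With that fixed, Viktor's statement is false, so Viktor is a knave.
With that fixed, Daria's statement is false, so Daria is a knave.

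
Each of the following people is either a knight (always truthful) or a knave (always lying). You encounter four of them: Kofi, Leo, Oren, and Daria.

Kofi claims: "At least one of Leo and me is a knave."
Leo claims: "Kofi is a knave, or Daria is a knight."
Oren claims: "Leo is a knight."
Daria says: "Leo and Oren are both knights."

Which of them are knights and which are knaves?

Consider Kofi. Suppose Kofi is a knave.
Then Kofi's own statement would have to be false, but it can't be — contradiction.
So Kofi is a knight.
Consider Leo. Suppose Leo is a knight.
Then Kofi's statement comes out false, contradicting Kofi being a knight.
So Leo is a knave.
With that fixed, Oren's statement is false, so Oren is a knave.
With that fixed, Daria's statement is false, so Daria is a knave.

Kofi: knight, Leo: knave, Oren: knave, Daria: knave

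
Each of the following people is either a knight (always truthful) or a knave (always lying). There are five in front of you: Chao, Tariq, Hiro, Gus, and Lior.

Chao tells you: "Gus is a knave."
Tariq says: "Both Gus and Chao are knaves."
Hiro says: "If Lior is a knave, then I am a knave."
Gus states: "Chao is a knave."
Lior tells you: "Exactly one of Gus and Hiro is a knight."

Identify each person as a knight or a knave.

Chao: knight, Tariq: knave, Hiro: knight, Gus: knave, Lior: knight

Consider Chao. Suppose Chao is a knave.
Then no assignment of the remaining roles makes every statement match its speaker's type — contradiction.
So Chao is a knight.
With that fixed, Tariq's statement is false, so Tariq is a knave.
With that fixed, Gus's statement is false, so Gus is a knave.
Consider Hiro. Suppose Hiro is a knave.
Then Hiro's own statement would have to be false, but it can't be — contradiction.
So Hiro is a knight.
With that fixed, Lior's statement is true, so Lior is a knight.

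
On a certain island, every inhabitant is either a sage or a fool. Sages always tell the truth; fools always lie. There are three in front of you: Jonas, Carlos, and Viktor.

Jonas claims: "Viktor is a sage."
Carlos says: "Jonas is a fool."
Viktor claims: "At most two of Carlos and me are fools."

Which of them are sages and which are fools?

Jonas: sage, Carlos: fool, Viktor: sage

Regardless of anyone's role, Viktor's statement is true, so Viktor is a sage.
With that fixed, Jonas's statement is true, so Jonas is a sage.
With that fixed, Carlos's statement is false, so Carlos is a fool.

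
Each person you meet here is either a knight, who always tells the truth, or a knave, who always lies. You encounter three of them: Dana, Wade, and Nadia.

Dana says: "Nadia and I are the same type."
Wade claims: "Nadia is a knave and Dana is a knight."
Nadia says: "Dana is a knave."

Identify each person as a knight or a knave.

Dana: knave, Wade: knave, Nadia: knight

Consider Dana. Suppose Dana is a knight.
Then no assignment of the remaining roles makes every statement match its speaker's type — contradiction.
So Dana is a knave.
With that fixed, Wade's statement is false, so Wade is a knave.
With that fixed, Nadia's statement is true, so Nadia is a knight.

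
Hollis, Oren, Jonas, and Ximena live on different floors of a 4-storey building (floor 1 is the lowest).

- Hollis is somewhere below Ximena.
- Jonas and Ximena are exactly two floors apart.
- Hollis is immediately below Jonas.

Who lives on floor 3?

Oren

With clues 1–2, Jonas is ruled out for floor 3.
With clues 1–3, Hollis and Ximena are ruled out for floor 3.
So floor 3 is Oren.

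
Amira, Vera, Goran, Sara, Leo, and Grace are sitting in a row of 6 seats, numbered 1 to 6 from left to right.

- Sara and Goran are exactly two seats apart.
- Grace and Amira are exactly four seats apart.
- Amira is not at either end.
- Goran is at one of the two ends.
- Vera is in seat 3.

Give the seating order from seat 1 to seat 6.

Grace, Leo, Vera, Sara, Amira, Goran

From clues 1–2: Amira is in {1,2,5,6}.
From clues 1–3: Amira is in {2,5}.
From clues 1–5: Grace → seat 1, Leo → seat 2, Vera → seat 3, Sara → seat 4, Amira → seat 5, Goran → seat 6.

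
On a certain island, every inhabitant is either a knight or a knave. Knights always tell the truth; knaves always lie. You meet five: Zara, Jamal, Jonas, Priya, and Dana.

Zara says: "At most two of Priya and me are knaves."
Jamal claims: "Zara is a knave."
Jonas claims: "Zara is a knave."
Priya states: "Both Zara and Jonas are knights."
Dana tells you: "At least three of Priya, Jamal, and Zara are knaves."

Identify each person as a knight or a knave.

Regardless of anyone's role, Zara's statement is true, so Zara is a knight.
With that fixed, Jamal's statement is false, so Jamal is a knave.
With that fixed, Jonas's statement is false, so Jonas is a knave.
With that fixed, Priya's statement is false, so Priya is a knave.
With that fixed, Dana's statement is false, so Dana is a knave.

Zara: knight, Jamal: knave, Jonas: knave, Priya: knave, Dana: knave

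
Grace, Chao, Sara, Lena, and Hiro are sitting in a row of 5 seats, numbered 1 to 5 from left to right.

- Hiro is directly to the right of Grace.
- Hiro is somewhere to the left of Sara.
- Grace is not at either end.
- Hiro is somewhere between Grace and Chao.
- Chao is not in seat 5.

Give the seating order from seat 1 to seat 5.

From clue 1: Grace is in {1,2,3,4}.
From clues 1–2: Grace is in {1,2,3}.
From clues 1–3: Grace is in {2,3}.
From clues 1–4: Lena → seat 1, Grace → seat 2, Hiro → seat 3.
From clues 1–5: Chao → seat 4, Sara → seat 5.

Lena, Grace, Hiro, Chao, Sara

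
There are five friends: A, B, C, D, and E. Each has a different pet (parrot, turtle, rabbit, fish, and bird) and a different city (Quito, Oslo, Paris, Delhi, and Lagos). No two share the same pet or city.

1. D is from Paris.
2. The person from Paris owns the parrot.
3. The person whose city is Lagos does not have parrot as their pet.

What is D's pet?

With clues 1–2, bird, fish, rabbit, and turtle are impossible for D's pet.
That leaves parrot.

parrot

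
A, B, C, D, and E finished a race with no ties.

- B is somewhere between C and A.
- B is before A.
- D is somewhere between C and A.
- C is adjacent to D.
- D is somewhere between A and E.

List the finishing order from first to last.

E, C, D, B, A

From clue 1: B is in {2,3,4}.
From clues 1–2: A is in {3,4,5}.
From clues 1–3: A is in {4,5}.
From clues 1–5: E → place 1, C → place 2, D → place 3, B → place 4, A → place 5.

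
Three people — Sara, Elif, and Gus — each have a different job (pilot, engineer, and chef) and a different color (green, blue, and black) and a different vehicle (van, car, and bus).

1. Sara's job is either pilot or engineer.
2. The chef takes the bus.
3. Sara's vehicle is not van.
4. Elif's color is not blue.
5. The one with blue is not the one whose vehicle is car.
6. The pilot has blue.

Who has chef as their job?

Clue 1 rules out Sara for the one with job chef.
With clues 1–6, Gus is impossible for the one with job chef.
That leaves Elif.

Elif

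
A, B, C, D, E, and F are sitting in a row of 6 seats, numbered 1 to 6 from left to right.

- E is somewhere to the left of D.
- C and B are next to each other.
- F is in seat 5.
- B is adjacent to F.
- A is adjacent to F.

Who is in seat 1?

With clue 1, D is ruled out for seat 1.
With clues 1–3, F is ruled out for seat 1.
With clues 1–4, B and C are ruled out for seat 1.
With clues 1–5, A is ruled out for seat 1.
So seat 1 is E.

E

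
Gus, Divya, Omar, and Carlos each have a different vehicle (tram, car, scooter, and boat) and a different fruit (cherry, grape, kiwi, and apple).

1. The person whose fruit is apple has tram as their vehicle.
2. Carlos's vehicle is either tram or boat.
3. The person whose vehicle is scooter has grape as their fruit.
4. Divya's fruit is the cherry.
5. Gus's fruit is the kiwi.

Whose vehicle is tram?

Carlos

With clues 1–4, Divya is impossible for the one with vehicle tram.
With clues 1–5, Gus and Omar are impossible for the one with vehicle tram.
That leaves Carlos.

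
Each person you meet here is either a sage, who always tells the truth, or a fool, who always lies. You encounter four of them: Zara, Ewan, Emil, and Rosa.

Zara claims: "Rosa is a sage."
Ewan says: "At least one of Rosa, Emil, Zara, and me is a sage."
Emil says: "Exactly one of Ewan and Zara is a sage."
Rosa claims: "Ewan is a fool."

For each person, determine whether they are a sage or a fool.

Consider Zara. Suppose Zara is a sage.
Then no assignment of the remaining roles makes every statement match its speaker's type — contradiction.
So Zara is a fool.
Consider Ewan. Suppose Ewan is a fool.
Then no assignment of the remaining roles makes every statement match its speaker's type — contradiction.
So Ewan is a sage.
With that fixed, Emil's statement is true, so Emil is a sage.
With that fixed, Rosa's statement is false, so Rosa is a fool.

Zara: fool, Ewan: sage, Emil: sage, Rosa: fool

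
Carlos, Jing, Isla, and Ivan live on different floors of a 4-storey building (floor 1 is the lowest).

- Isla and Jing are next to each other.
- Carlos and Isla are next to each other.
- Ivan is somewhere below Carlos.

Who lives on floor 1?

With clues 1–2, Isla is ruled out for floor 1.
With clues 1–3, Carlos and Jing are ruled out for floor 1.
So floor 1 is Ivan.

Ivan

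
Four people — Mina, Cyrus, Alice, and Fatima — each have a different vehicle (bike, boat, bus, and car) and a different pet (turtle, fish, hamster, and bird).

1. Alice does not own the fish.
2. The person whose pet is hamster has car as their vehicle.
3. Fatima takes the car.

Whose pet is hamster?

With clues 1–3, Alice, Cyrus, and Mina are impossible for the one with pet hamster.
That leaves Fatima.

Fatima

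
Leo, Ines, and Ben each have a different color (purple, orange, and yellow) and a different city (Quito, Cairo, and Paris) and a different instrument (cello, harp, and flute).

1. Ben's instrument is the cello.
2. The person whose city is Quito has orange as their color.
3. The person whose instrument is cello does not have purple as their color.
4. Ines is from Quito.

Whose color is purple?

Leo

With clues 1–3, Ben is impossible for the one with color purple.
With clues 1–4, Ines is impossible for the one with color purple.
That leaves Leo.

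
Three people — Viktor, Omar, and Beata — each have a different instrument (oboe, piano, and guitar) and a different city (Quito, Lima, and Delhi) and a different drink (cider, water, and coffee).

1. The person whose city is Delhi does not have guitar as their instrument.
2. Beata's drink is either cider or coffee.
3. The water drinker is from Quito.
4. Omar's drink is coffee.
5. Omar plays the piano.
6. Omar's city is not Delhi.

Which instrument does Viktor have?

guitar

With clues 1–5, piano is impossible for Viktor's instrument.
With clues 1–6, oboe is impossible for Viktor's instrument.
That leaves guitar.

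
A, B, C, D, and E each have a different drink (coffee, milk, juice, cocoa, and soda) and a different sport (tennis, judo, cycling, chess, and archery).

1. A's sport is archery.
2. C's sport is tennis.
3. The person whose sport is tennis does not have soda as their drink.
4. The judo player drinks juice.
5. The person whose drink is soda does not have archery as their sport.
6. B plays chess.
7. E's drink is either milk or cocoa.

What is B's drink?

With clues 1–6, juice is impossible for B's drink.
With clues 1–7, cocoa, coffee, and milk are impossible for B's drink.
That leaves soda.

soda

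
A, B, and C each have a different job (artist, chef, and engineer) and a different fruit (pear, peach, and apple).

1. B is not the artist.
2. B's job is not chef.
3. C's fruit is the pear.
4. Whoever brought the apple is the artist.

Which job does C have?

chef

With clues 1–2, engineer is impossible for C's job.
With clues 1–4, artist is impossible for C's job.
That leaves chef.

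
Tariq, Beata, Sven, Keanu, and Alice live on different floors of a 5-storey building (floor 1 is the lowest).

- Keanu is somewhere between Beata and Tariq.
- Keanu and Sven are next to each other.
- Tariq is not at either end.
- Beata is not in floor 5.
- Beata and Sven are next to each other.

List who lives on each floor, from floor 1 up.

From clue 1: Keanu is in {2,3,4}.
From clues 1–2: Sven is in {2,3,4}.
From clues 1–3: Tariq is in {2,4}.
From clues 1–4: Beata → floor 1, Tariq → floor 4, Alice → floor 5.
From clues 1–5: Sven → floor 2, Keanu → floor 3.

Beata, Sven, Keanu, Tariq, Alice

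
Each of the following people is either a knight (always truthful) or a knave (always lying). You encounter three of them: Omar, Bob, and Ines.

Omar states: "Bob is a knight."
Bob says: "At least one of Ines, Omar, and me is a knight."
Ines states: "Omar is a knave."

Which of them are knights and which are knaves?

Consider Omar. Suppose Omar is a knave.
Then no assignment of the remaining roles makes every statement match its speaker's type — contradiction.
So Omar is a knight.
With that fixed, Bob's statement is true, so Bob is a knight.
With that fixed, Ines's statement is false, so Ines is a knave.

Omar: knight, Bob: knight, Ines: knave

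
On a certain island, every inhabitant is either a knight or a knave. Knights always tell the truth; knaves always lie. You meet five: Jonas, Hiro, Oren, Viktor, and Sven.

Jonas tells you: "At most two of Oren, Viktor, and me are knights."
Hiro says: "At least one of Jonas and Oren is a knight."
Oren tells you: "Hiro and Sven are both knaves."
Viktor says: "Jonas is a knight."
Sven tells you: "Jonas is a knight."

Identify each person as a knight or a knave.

Consider Jonas. Suppose Jonas is a knave.
Then Jonas's own statement would have to be false, but it can't be — contradiction.
So Jonas is a knight.
With that fixed, Hiro's statement is true, so Hiro is a knight.
With that fixed, Oren's statement is false, so Oren is a knave.
With that fixed, Viktor's statement is true, so Viktor is a knight.
With that fixed, Sven's statement is true, so Sven is a knight.

Jonas: knight, Hiro: knight, Oren: knave, Viktor: knight, Sven: knight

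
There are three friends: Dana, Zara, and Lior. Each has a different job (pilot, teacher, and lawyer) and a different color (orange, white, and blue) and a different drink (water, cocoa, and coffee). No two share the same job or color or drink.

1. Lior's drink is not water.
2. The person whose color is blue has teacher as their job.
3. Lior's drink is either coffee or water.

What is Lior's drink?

Clue 1 rules out water for Lior's drink.
With clues 1–3, cocoa is impossible for Lior's drink.
That leaves coffee.

coffee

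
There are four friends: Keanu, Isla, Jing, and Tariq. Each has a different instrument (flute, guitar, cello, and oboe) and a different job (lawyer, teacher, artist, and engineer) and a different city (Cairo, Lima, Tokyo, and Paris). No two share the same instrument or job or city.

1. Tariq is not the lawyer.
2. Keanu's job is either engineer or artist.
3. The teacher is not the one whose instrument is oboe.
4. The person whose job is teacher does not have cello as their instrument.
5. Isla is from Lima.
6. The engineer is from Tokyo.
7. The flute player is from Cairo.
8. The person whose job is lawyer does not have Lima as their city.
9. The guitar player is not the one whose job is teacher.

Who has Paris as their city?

Jing

With clues 1–5, Isla is impossible for the one with city Paris.
With clues 1–9, Keanu and Tariq are impossible for the one with city Paris.
That leaves Jing.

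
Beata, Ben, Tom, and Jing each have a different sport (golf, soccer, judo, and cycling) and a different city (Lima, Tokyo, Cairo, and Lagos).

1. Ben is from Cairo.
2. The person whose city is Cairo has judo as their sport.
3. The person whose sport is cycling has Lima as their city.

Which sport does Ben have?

With clues 1–2, cycling, golf, and soccer are impossible for Ben's sport.
That leaves judo.

judo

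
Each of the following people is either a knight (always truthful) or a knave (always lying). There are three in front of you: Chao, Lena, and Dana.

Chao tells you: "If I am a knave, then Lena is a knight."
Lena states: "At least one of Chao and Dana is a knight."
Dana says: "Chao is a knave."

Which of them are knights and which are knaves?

Chao: knight, Lena: knight, Dana: knave

Consider Chao. Suppose Chao is a knave.
Then no assignment of the remaining roles makes every statement match its speaker's type — contradiction.
So Chao is a knight.
With that fixed, Lena's statement is true, so Lena is a knight.
With that fixed, Dana's statement is false, so Dana is a knave.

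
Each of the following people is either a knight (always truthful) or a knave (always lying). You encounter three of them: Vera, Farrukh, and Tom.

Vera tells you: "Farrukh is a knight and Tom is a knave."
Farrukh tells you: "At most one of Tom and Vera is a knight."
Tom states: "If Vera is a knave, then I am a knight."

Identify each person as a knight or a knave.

Consider Vera. Suppose Vera is a knight.
Then no assignment of the remaining roles makes every statement match its speaker's type — contradiction.
So Vera is a knave.
With that fixed, Farrukh's statement is true, so Farrukh is a knight.
Consider Tom. Suppose Tom is a knave.
Then Vera's statement comes out true, contradicting Vera being a knave.
So Tom is a knight.

Vera: knave, Farrukh: knight, Tom: knight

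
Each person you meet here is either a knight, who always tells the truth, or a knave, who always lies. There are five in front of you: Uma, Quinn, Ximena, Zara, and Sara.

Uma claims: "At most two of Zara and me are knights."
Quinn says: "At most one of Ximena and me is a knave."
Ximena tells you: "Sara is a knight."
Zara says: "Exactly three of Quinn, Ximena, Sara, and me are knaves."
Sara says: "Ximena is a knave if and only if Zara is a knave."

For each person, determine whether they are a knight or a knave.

Uma: knight, Quinn: knave, Ximena: knave, Zara: knight, Sara: knave

Regardless of anyone's role, Uma's statement is true, so Uma is a knight.
Consider Quinn. Suppose Quinn is a knight.
Then no assignment of the remaining roles makes every statement match its speaker's type — contradiction.
So Quinn is a knave.
Consider Ximena. Suppose Ximena is a knight.
Then Quinn's statement comes out true, contradicting Quinn being a knave.
So Ximena is a knave.
Consider Zara. Suppose Zara is a knave.
Then no assignment of the remaining roles makes every statement match its speaker's type — contradiction.
So Zara is a knight.
With that fixed, Sara's statement is false, so Sara is a knave.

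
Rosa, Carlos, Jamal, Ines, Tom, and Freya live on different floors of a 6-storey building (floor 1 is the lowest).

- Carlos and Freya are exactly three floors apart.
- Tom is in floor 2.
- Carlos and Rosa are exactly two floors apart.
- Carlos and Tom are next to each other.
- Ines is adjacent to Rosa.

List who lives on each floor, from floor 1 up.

From clues 1–2: Tom → floor 2.
From clues 1–3: Carlos is in {1,3,4,6}.
From clues 1–4: Carlos is in {1,3}.
From clues 1–5: Jamal → floor 1, Carlos → floor 3, Ines → floor 4, Rosa → floor 5, Freya → floor 6.

Jamal, Tom, Carlos, Ines, Rosa, Freya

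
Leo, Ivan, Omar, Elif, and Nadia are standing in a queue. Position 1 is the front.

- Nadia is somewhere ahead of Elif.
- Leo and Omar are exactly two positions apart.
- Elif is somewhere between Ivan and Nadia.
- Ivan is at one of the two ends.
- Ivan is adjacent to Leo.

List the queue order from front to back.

From clue 1: Elif is in {2,3,4,5}.
From clues 1–3: Ivan is in {4,5}.
From clues 1–4: Ivan → position 5.
From clues 1–5: Nadia → position 1, Omar → position 2, Elif → position 3, Leo → position 4.

Nadia, Omar, Elif, Leo, Ivan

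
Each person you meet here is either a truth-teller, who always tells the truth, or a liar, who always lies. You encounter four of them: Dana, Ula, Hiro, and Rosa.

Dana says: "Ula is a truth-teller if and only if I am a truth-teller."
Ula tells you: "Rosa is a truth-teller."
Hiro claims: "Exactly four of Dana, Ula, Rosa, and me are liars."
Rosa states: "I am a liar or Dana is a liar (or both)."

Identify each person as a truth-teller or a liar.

Consider Dana. Suppose Dana is a truth-teller.
Then whichever role Rosa has, Rosa's statement has the wrong truth value — contradiction.
So Dana is a liar.
With that fixed, Rosa's statement is true, so Rosa is a truth-teller.
With that fixed, Ula's statement is true, so Ula is a truth-teller.
With that fixed, Hiro's statement is false, so Hiro is a liar.

Dana: liar, Ula: truth-teller, Hiro: liar, Rosa: truth-teller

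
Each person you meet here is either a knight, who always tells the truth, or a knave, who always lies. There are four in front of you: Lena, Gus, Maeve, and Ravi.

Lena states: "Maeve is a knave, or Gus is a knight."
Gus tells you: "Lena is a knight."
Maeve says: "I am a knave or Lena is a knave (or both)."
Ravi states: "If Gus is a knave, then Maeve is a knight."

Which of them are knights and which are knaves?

Consider Lena. Suppose Lena is a knight.
Then whichever role Maeve has, Maeve's statement has the wrong truth value — contradiction.
So Lena is a knave.
With that fixed, Gus's statement is false, so Gus is a knave.
With that fixed, Maeve's statement is true, so Maeve is a knight.
With that fixed, Ravi's statement is true, so Ravi is a knight.

Lena: knave, Gus: knave, Maeve: knight, Ravi: knight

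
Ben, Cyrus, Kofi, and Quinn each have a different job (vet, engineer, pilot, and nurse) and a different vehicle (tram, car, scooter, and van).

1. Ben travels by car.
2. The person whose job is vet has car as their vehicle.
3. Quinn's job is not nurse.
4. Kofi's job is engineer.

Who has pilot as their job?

Quinn

With clues 1–2, Ben is impossible for the one with job pilot.
With clues 1–4, Cyrus and Kofi are impossible for the one with job pilot.
That leaves Quinn.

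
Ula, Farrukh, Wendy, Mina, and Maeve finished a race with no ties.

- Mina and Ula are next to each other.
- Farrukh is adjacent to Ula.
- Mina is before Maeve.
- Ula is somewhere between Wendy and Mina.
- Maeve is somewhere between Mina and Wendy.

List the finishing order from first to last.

From clues 1–2: Ula is in {2,3,4}.
From clues 1–3: Ula is in {2,3}.
From clues 1–5: Mina → place 1, Ula → place 2, Farrukh → place 3, Maeve → place 4, Wendy → place 5.

Mina, Ula, Farrukh, Maeve, Wendy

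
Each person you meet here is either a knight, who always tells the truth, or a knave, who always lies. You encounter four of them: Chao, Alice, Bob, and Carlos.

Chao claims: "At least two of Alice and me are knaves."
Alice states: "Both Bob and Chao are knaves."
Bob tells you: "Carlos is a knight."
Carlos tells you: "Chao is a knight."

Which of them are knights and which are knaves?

Chao: knave, Alice: knight, Bob: knave, Carlos: knave

Consider Chao. Suppose Chao is a knight.
Then Chao's own statement would have to be true, but it can't be — contradiction.
So Chao is a knave.
With that fixed, Carlos's statement is false, so Carlos is a knave.
With that fixed, Bob's statement is false, so Bob is a knave.
With that fixed, Alice's statement is true, so Alice is a knight.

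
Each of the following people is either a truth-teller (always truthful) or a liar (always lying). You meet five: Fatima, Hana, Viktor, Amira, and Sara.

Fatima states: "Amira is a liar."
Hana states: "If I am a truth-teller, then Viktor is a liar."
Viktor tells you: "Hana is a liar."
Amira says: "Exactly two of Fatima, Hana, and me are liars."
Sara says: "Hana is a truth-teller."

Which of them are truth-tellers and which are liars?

Fatima: truth-teller, Hana: truth-teller, Viktor: liar, Amira: liar, Sara: truth-teller

Consider Fatima. Suppose Fatima is a liar.
Then no assignment of the remaining roles makes every statement match its speaker's type — contradiction.
So Fatima is a truth-teller.
Consider Hana. Suppose Hana is a liar.
Then Hana's own statement would have to be false, but it can't be — contradiction.
So Hana is a truth-teller.
With that fixed, Viktor's statement is false, so Viktor is a liar.
With that fixed, Amira's statement is false, so Amira is a liar.
With that fixed, Sara's statement is true, so Sara is a truth-teller.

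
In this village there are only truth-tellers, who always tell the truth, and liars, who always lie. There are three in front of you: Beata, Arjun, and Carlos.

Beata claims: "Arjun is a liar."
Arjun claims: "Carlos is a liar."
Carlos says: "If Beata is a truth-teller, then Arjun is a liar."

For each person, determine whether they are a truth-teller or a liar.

Beata: truth-teller, Arjun: liar, Carlos: truth-teller

Consider Beata. Suppose Beata is a liar.
Then no assignment of the remaining roles makes every statement match its speaker's type — contradiction.
So Beata is a truth-teller.
Consider Arjun. Suppose Arjun is a truth-teller.
Then Beata's statement comes out false, contradicting Beata being a truth-teller.
So Arjun is a liar.
With that fixed, Carlos's statement is true, so Carlos is a truth-teller.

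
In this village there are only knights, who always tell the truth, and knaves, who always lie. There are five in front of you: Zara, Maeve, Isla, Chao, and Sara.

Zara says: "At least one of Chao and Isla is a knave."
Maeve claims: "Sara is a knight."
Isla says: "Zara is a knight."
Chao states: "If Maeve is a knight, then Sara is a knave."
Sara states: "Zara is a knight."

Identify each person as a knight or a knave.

Zara: knight, Maeve: knight, Isla: knight, Chao: knave, Sara: knight

Consider Zara. Suppose Zara is a knave.
Then no assignment of the remaining roles makes every statement match its speaker's type — contradiction.
So Zara is a knight.
With that fixed, Isla's statement is true, so Isla is a knight.
With that fixed, Sara's statement is true, so Sara is a knight.
With that fixed, Maeve's statement is true, so Maeve is a knight.
With that fixed, Chao's statement is false, so Chao is a knave.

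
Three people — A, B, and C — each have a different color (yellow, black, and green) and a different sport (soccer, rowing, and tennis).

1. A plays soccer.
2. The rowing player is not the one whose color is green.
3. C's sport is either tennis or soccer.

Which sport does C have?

tennis

Clue 1 rules out soccer for C's sport.
With clues 1–3, rowing is impossible for C's sport.
That leaves tennis.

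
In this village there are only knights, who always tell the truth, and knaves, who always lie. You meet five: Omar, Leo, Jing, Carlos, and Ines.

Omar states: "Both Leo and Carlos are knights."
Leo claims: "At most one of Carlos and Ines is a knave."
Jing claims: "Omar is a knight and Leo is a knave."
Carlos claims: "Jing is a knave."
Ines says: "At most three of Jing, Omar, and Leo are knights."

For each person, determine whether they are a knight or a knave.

Omar: knight, Leo: knight, Jing: knave, Carlos: knight, Ines: knight

Regardless of anyone's role, Ines's statement is true, so Ines is a knight.
With that fixed, Leo's statement is true, so Leo is a knight.
With that fixed, Jing's statement is false, so Jing is a knave.
With that fixed, Carlos's statement is true, so Carlos is a knight.
With that fixed, Omar's statement is true, so Omar is a knight.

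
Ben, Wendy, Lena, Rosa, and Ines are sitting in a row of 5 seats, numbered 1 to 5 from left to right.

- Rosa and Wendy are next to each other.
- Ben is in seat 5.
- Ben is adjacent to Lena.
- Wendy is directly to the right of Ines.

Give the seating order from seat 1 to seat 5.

Ines, Wendy, Rosa, Lena, Ben

From clues 1–2: Ben → seat 5.
From clues 1–3: Lena → seat 4.
From clues 1–4: Ines → seat 1, Wendy → seat 2, Rosa → seat 3.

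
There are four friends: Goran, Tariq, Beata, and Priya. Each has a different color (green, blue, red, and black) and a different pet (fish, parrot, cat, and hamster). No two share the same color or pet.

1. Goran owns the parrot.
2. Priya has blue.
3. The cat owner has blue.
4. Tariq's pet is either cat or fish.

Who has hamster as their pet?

Clue 1 rules out Goran for the one with pet hamster.
With clues 1–3, Priya is impossible for the one with pet hamster.
With clues 1–4, Tariq is impossible for the one with pet hamster.
That leaves Beata.

Beata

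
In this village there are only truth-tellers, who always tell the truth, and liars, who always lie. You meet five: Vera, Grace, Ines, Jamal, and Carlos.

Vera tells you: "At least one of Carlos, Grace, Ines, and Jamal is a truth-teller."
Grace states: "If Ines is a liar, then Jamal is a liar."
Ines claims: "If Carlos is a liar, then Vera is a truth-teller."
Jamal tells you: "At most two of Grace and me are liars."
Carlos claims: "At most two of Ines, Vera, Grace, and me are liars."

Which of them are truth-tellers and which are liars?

Regardless of anyone's role, Jamal's statement is true, so Jamal is a truth-teller.
With that fixed, Vera's statement is true, so Vera is a truth-teller.
With that fixed, Ines's statement is true, so Ines is a truth-teller.
With that fixed, Carlos's statement is true, so Carlos is a truth-teller.
With that fixed, Grace's statement is true, so Grace is a truth-teller.

Vera: truth-teller, Grace: truth-teller, Ines: truth-teller, Jamal: truth-teller, Carlos: truth-teller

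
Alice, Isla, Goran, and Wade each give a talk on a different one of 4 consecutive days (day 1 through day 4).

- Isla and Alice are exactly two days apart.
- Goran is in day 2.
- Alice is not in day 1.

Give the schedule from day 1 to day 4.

From clues 1–2: Goran → day 2, Wade → day 4.
From clues 1–3: Isla → day 1, Alice → day 3.

Isla, Goran, Alice, Wade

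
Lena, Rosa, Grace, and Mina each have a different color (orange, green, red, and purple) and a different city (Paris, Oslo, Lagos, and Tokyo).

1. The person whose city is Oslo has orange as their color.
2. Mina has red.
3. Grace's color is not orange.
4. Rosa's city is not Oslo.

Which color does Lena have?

orange

With clues 1–2, red is impossible for Lena's color.
With clues 1–4, green and purple are impossible for Lena's color.
That leaves orange.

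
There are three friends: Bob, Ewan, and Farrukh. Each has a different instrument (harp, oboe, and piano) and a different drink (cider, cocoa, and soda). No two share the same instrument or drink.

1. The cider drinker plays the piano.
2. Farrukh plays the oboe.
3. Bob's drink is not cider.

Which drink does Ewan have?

cider

With clues 1–3, cocoa and soda are impossible for Ewan's drink.
That leaves cider.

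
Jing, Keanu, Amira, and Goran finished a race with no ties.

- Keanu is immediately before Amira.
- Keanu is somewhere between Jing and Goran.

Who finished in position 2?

Keanu

With clues 1–2, Amira, Goran, and Jing are ruled out for place 2.
So place 2 is Keanu.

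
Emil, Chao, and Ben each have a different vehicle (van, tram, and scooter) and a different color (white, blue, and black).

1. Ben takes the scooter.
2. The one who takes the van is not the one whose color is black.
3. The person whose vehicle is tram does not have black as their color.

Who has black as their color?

With clues 1–3, Chao and Emil are impossible for the one with color black.
That leaves Ben.

Ben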